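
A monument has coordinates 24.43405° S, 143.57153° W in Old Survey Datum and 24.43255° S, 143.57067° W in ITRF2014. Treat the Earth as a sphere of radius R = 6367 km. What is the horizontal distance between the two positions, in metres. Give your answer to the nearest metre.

188 m

Δφ = -24.43255° − -24.43405° = +0.00150°; Δλ = -143.57067° − -143.57153° = +0.00086°.
1° along a meridian = πR/180 = 111125 m.
ΔN = Δφ × 111125 = 166.7 m; ΔE = Δλ × 111125 × cos(-24.43405°) = +0.00086 × 111125 × 0.910438 = 87.0 m.
Distance = √(ΔE² + ΔN²) = √(87.0² + 166.7²) = 188.0 m.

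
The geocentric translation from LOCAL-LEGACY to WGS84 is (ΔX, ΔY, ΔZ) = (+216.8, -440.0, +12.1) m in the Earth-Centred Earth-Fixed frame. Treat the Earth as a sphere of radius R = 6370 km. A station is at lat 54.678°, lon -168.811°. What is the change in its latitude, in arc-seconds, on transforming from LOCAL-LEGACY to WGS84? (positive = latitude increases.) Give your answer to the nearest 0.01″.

sin φ = 0.815916, cos φ = 0.578171, sin λ = -0.194046, cos λ = -0.980992.
North component: ΔN = −sin φ cos λ·ΔX − sin φ sin λ·ΔY + cos φ·ΔZ = −(0.815916)(-0.980992)(216.8) − (0.815916)(-0.194046)(-440.0) + (0.578171)(12.1) = 110.86 m.
1° of latitude spans πR/180 = 111177 m, so Δφ = 110.86 / 111177 × 3600 = 3.590″.

Δφ = 3.59″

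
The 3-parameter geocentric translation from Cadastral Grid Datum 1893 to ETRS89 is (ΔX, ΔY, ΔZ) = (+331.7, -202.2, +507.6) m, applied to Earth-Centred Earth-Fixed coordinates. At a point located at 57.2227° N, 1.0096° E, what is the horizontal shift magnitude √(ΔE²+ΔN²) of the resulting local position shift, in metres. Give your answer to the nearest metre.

At φ = 57.2227°, λ = 1.0096°: sin φ = 0.840781, cos φ = 0.541375, sin λ = 0.017620, cos λ = 0.999845.
ΔE = −sin λ·ΔX + cos λ·ΔY = −(0.017620)·(331.7) + (0.999845)·(-202.2) = -208.01 m.
ΔN = −sin φ cos λ·ΔX − sin φ sin λ·ΔY + cos φ·ΔZ = −(0.840781)(0.999845)(331.7) − (0.840781)(0.017620)(-202.2) + (0.541375)(507.6) = -1.05 m.
Horizontal magnitude = √(ΔE² + ΔN²) = √((-208.01)² + (-1.05)²) = 208.02 m.

208 m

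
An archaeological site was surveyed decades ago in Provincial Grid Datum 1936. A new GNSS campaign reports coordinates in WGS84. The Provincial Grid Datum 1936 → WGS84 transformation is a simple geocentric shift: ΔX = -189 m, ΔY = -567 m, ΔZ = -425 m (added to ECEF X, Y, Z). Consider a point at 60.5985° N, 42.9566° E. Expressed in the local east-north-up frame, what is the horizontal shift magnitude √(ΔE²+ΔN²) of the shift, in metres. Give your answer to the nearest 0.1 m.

At φ = 60.5985°, λ = 42.9566°: sin φ = 0.871201, cos φ = 0.490927, sin λ = 0.681444, cos λ = 0.731870.
ΔE = −sin λ·ΔX + cos λ·ΔY = −(0.681444)·(-189) + (0.731870)·(-567) = -286.18 m.
ΔN = −sin φ cos λ·ΔX − sin φ sin λ·ΔY + cos φ·ΔZ = −(0.871201)(0.731870)(-189) − (0.871201)(0.681444)(-567) + (0.490927)(-425) = 248.48 m.
Horizontal magnitude = √(ΔE² + ΔN²) = √((-286.18)² + 248.48²) = 379.00 m.

379.0 m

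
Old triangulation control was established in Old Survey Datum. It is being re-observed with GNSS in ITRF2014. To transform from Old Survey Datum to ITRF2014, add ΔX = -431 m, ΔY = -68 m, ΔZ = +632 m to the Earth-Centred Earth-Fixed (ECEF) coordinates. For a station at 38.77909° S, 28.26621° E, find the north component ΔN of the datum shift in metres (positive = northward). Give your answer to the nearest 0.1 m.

At φ = -38.77909°, λ = 28.26621°: sin φ = -0.626319, cos φ = 0.779567, sin λ = 0.473569, cos λ = 0.880757.
ΔN = −sin φ cos λ·ΔX − sin φ sin λ·ΔY + cos φ·ΔZ = −(-0.626319)(0.880757)(-431) − (-0.626319)(0.473569)(-68) + (0.779567)(632) = 234.76 m.

ΔN = 234.8 m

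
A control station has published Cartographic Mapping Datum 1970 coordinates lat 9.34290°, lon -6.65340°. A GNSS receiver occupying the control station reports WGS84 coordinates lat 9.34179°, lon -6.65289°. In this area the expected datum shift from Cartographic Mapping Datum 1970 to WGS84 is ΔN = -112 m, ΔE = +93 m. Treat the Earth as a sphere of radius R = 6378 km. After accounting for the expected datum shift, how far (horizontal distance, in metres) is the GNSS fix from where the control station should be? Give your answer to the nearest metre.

39 m

Observed coordinate differences: Δφ = -0.00111°, Δλ = +0.00051°.
Converting to metres (1° lat = 111317 m, cos φ = 0.986734): observed ΔN = -123.6 m, observed ΔE = 56.0 m.
Subtracting the expected shift leaves a residual of -123.6 − (-112) = -11.6 m north and 56.0 − (93) = -37.0 m east.
Residual distance = √((-11.6)² + (-37.0)²) = 38.7 m.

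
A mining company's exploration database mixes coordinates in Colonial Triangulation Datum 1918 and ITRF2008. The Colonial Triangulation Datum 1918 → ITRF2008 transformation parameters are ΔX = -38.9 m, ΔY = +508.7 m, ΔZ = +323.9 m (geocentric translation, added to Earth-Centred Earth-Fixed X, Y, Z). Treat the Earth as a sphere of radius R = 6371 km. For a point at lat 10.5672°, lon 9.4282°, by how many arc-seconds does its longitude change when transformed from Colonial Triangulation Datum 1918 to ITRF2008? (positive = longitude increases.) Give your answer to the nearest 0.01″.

sin φ = 0.183389, cos φ = 0.983040, sin λ = 0.163812, cos λ = 0.986492.
East component: ΔE = −sin λ·ΔX + cos λ·ΔY = −(0.163812)(-38.9) + (0.986492)(508.7) = 508.20 m.
1° of latitude spans πR/180 = 111195 m; at latitude φ, 1° of longitude spans that × cos φ = 109309.1 m, so Δλ = 508.20 / 109309.1 × 3600 = 16.737″.

Δλ = 16.74″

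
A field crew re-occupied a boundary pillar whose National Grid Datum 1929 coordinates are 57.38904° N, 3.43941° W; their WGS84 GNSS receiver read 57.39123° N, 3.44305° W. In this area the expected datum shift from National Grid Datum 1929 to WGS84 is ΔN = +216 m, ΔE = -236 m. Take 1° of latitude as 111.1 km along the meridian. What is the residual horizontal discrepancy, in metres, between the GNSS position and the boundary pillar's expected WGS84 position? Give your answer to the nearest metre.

Observed coordinate differences: Δφ = +0.00219°, Δλ = -0.00364°.
Converting to metres (1° lat = 111100 m, cos φ = 0.538932): observed ΔN = 243.3 m, observed ΔE = -217.9 m.
Subtracting the expected shift leaves a residual of 243.3 − (216) = 27.3 m north and -217.9 − (-236) = 18.1 m east.
Residual distance = √(27.3² + 18.1²) = 32.7 m.

33 m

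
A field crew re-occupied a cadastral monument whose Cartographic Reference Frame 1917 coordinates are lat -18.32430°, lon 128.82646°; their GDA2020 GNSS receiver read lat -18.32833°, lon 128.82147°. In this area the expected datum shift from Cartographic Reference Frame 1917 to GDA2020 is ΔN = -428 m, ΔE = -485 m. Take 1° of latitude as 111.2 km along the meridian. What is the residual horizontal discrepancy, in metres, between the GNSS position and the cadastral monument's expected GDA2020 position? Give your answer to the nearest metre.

46 m

Observed coordinate differences: Δφ = -0.00403°, Δλ = -0.00499°.
Converting to metres (1° lat = 111200 m, cos φ = 0.949292): observed ΔN = -448.1 m, observed ΔE = -526.8 m.
Subtracting the expected shift leaves a residual of -448.1 − (-428) = -20.1 m north and -526.8 − (-485) = -41.8 m east.
Residual distance = √((-20.1)² + (-41.8)²) = 46.4 m.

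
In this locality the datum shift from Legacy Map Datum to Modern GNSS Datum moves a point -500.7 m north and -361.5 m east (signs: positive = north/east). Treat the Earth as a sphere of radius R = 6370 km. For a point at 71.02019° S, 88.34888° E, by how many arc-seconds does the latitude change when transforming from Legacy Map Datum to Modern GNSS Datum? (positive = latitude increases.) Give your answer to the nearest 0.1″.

On a sphere of radius R, 1 rad of latitude = R, so Δφ = ΔN / R = -500.7 / 6370000 = -7.8603e-05 rad = -16.213″.

Δφ = -16.2″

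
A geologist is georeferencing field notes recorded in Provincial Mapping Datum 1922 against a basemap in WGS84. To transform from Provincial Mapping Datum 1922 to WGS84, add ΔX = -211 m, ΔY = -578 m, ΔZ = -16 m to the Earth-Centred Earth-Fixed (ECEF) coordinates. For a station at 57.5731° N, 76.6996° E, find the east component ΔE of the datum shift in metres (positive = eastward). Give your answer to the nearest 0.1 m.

ΔE = 72.4 m

At φ = 57.5731°, λ = 76.6996°: sin φ = 0.844076, cos φ = 0.536223, sin λ = 0.973177, cos λ = 0.230057.
ΔE = −sin λ·ΔX + cos λ·ΔY = −(0.973177)·(-211) + (0.230057)·(-578) = 72.37 m.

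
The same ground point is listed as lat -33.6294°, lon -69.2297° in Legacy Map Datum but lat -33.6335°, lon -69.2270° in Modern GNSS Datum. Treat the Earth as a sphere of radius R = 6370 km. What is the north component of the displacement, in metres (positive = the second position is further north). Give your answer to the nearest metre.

Δφ = -33.6335° − -33.6294° = -0.0041°; Δλ = -69.2270° − -69.2297° = +0.0027°.
1° along a meridian = πR/180 = 111177 m.
ΔN = Δφ × 111177 = -455.8 m; ΔE = Δλ × 111177 × cos(-33.6294°) = +0.0027 × 111177 × 0.832637 = 249.9 m.

ΔN = -456 m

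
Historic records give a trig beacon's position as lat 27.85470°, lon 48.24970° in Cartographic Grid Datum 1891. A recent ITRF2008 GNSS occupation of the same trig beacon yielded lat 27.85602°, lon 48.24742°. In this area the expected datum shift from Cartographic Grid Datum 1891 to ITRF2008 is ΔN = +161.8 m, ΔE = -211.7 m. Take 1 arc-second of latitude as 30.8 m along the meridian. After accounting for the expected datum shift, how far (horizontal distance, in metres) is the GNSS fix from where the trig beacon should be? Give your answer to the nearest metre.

19 m

Observed coordinate differences: Δφ = +0.00132°, Δλ = -0.00228°.
Converting to metres (1° lat = 110880 m, cos φ = 0.884135): observed ΔN = 146.4 m, observed ΔE = -223.5 m.
Subtracting the expected shift leaves a residual of 146.4 − (161.8) = -15.4 m north and -223.5 − (-211.7) = -11.8 m east.
Residual distance = √((-15.4)² + (-11.8)²) = 19.4 m.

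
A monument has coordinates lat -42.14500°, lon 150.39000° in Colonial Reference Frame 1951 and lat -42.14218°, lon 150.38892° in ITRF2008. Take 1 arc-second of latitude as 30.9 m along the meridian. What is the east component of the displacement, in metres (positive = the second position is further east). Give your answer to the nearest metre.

ΔE = -89 m

Δφ = -42.14218° − -42.14500° = +0.00282°; Δλ = 150.38892° − 150.39000° = -0.00108°.
1° of latitude = 3600 × 30.90 = 111240 m.
ΔN = Δφ × 111240 = 313.7 m; ΔE = Δλ × 111240 × cos(-42.14500°) = -0.00108 × 111240 × 0.741449 = -89.1 m.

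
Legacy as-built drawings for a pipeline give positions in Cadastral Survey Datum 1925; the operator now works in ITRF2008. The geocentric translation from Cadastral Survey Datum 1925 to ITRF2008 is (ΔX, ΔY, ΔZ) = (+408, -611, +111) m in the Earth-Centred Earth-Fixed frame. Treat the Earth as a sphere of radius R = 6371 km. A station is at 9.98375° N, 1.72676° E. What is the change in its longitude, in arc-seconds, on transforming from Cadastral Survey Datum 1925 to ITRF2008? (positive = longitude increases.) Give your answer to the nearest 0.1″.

sin φ = 0.173369, cos φ = 0.984857, sin λ = 0.030133, cos λ = 0.999546.
East component: ΔE = −sin λ·ΔX + cos λ·ΔY = −(0.030133)(408) + (0.999546)(-611) = -623.02 m.
1° of latitude spans πR/180 = 111195 m; at latitude φ, 1° of longitude spans that × cos φ = 109511.1 m, so Δλ = -623.02 / 109511.1 × 3600 = -20.481″.

Δλ = -20.5″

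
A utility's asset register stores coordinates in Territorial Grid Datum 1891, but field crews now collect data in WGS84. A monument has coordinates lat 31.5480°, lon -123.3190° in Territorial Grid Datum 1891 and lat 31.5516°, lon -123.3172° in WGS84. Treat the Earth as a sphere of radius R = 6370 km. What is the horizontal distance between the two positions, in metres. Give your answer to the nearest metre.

Δφ = 31.5516° − 31.5480° = +0.0036°; Δλ = -123.3172° − -123.3190° = +0.0018°.
1° along a meridian = πR/180 = 111177 m.
ΔN = Δφ × 111177 = 400.2 m; ΔE = Δλ × 111177 × cos(31.5480°) = +0.0018 × 111177 × 0.852202 = 170.5 m.
Distance = √(ΔE² + ΔN²) = √(170.5² + 400.2²) = 435.1 m.

435 m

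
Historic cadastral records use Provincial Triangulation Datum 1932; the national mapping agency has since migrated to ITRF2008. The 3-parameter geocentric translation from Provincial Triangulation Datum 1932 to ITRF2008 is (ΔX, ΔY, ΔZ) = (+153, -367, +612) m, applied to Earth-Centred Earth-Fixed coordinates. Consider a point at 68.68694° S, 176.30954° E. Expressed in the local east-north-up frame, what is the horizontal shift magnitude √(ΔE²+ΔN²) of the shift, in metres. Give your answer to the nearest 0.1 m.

361.1 m

The local east axis at (φ, λ) is (−sin λ, cos λ, 0), so ΔE = −sin(176.30954°)·153 + cos(176.30954°)·(-367) = 356.39 m.
The local north axis is (−sin φ cos λ, −sin φ sin λ, cos φ), giving ΔN = -142.241 − 22.007 + 222.440 = 58.19 m.
Horizontal magnitude = √(ΔE² + ΔN²) = √(356.39² + 58.19²) = 361.11 m.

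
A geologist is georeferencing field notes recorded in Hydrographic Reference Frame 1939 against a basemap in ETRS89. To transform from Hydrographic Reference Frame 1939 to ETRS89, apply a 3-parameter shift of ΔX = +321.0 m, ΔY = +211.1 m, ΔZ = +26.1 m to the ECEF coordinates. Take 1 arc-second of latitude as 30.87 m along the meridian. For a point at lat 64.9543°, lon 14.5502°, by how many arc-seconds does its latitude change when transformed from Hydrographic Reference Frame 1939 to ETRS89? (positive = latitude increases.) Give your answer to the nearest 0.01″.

sin φ = 0.905970, cos φ = 0.423341, sin λ = 0.251228, cos λ = 0.967928.
North component: ΔN = −sin φ cos λ·ΔX − sin φ sin λ·ΔY + cos φ·ΔZ = −(0.905970)(0.967928)(321.0) − (0.905970)(0.251228)(211.1) + (0.423341)(26.1) = -318.49 m.
1° of latitude spans 3600 × 30.87 = 111132 m, so Δφ = -318.49 / 111132 × 3600 = -10.317″.

Δφ = -10.32″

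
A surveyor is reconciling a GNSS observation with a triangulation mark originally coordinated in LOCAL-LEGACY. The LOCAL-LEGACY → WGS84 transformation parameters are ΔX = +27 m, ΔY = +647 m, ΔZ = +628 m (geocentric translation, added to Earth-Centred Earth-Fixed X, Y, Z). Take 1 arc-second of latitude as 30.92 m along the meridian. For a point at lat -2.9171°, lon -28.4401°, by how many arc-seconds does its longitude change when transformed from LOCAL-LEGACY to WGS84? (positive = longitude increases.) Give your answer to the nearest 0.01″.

Δλ = 18.84″

sin φ = -0.050891, cos φ = 0.998704, sin λ = -0.476240, cos λ = 0.879315.
East component: ΔE = −sin λ·ΔX + cos λ·ΔY = −(-0.476240)(27) + (0.879315)(647) = 581.78 m.
1° of latitude spans 3600 × 30.92 = 111312 m; at latitude φ, 1° of longitude spans that × cos φ = 111167.8 m, so Δλ = 581.78 / 111167.8 × 3600 = 18.840″.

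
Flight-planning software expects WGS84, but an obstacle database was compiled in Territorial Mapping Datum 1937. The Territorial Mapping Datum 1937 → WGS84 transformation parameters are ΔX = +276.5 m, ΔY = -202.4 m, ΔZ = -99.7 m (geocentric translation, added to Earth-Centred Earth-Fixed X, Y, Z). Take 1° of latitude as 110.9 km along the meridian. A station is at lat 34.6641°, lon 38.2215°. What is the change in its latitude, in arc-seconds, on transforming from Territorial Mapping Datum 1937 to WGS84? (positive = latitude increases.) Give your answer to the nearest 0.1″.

Δφ = -4.4″

sin φ = 0.568764, cos φ = 0.822501, sin λ = 0.618703, cos λ = 0.785625.
North component: ΔN = −sin φ cos λ·ΔX − sin φ sin λ·ΔY + cos φ·ΔZ = −(0.568764)(0.785625)(276.5) − (0.568764)(0.618703)(-202.4) + (0.822501)(-99.7) = -134.33 m.
1° of latitude spans 110900 m, so Δφ = -134.33 / 110900 × 3600 = -4.361″.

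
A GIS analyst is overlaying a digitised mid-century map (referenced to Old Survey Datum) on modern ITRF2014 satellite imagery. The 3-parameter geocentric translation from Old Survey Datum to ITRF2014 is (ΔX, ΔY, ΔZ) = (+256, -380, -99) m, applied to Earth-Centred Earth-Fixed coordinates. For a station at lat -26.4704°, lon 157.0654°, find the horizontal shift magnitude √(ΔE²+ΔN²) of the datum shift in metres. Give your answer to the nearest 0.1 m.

At φ = -26.4704°, λ = 157.0654°: sin φ = -0.445735, cos φ = 0.895165, sin λ = 0.389680, cos λ = -0.920950.
ΔE = −sin λ·ΔX + cos λ·ΔY = −(0.389680)·(256) + (-0.920950)·(-380) = 250.20 m.
ΔN = −sin φ cos λ·ΔX − sin φ sin λ·ΔY + cos φ·ΔZ = −(-0.445735)(-0.920950)(256) − (-0.445735)(0.389680)(-380) + (0.895165)(-99) = -259.71 m.
Horizontal magnitude = √(ΔE² + ΔN²) = √(250.20² + (-259.71)²) = 360.63 m.

360.6 m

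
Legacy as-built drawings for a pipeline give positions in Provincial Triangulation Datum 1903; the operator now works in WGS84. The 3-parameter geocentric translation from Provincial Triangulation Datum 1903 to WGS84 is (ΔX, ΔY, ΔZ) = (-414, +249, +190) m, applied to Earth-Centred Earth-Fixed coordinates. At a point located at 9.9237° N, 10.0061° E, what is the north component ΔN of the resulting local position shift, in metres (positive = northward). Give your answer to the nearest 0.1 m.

At φ = 9.9237°, λ = 10.0061°: sin φ = 0.172337, cos φ = 0.985038, sin λ = 0.173753, cos λ = 0.984789.
ΔN = −sin φ cos λ·ΔX − sin φ sin λ·ΔY + cos φ·ΔZ = −(0.172337)(0.984789)(-414) − (0.172337)(0.173753)(249) + (0.985038)(190) = 249.96 m.

ΔN = 250.0 m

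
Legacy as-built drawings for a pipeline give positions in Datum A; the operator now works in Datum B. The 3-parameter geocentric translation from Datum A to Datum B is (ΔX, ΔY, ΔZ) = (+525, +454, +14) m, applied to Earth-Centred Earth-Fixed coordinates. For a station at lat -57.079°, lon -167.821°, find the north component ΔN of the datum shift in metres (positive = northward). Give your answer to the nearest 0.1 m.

The local north axis is (−sin φ cos λ, −sin φ sin λ, cos φ), giving ΔN = -430.777 − 80.399 + 7.609 = -503.57 m.

ΔN = -503.6 m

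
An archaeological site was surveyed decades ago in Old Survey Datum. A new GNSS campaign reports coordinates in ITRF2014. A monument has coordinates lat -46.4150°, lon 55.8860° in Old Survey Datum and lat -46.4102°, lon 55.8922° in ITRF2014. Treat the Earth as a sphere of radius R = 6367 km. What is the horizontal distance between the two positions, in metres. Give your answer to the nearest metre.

714 m

Δφ = -46.4102° − -46.4150° = +0.0048°; Δλ = 55.8922° − 55.8860° = +0.0062°.
1° along a meridian = πR/180 = 111125 m.
ΔN = Δφ × 111125 = 533.4 m; ΔE = Δλ × 111125 × cos(-46.4150°) = +0.0062 × 111125 × 0.689430 = 475.0 m.
Distance = √(ΔE² + ΔN²) = √(475.0² + 533.4²) = 714.2 m.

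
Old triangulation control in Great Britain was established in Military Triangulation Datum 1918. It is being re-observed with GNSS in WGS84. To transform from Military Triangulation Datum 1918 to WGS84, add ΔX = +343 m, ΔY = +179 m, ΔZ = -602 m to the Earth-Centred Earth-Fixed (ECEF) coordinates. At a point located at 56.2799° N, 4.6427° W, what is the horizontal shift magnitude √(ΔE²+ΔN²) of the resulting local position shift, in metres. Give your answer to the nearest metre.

641 m

At φ = 56.2799°, λ = -4.6427°: sin φ = 0.831759, cos φ = 0.555136, sin λ = -0.080942, cos λ = 0.996719.
ΔE = −sin λ·ΔX + cos λ·ΔY = −(-0.080942)·(343) + (0.996719)·(179) = 206.18 m.
ΔN = −sin φ cos λ·ΔX − sin φ sin λ·ΔY + cos φ·ΔZ = −(0.831759)(0.996719)(343) − (0.831759)(-0.080942)(179) + (0.555136)(-602) = -606.50 m.
Horizontal magnitude = √(ΔE² + ΔN²) = √(206.18² + (-606.50)²) = 640.58 m.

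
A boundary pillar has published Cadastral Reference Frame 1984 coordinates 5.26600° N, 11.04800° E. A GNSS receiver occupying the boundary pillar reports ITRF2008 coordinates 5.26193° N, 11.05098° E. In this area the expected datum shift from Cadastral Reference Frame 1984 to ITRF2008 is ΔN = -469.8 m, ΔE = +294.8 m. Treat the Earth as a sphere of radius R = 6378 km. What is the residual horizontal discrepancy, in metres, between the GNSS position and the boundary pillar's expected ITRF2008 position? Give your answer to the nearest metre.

39 m

Observed coordinate differences: Δφ = -0.00407°, Δλ = +0.00298°.
Converting to metres (1° lat = 111317 m, cos φ = 0.995779): observed ΔN = -453.1 m, observed ΔE = 330.3 m.
Subtracting the expected shift leaves a residual of -453.1 − (-469.8) = 16.7 m north and 330.3 − (294.8) = 35.5 m east.
Residual distance = √(16.7² + 35.5²) = 39.3 m.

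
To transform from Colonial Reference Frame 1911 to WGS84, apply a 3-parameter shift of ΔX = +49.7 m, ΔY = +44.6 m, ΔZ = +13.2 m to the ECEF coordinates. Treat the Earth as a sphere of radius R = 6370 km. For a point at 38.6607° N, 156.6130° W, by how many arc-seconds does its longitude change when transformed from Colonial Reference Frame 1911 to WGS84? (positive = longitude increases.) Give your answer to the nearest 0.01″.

Δλ = -0.88″

sin φ = 0.624707, cos φ = 0.780859, sin λ = -0.396940, cos λ = -0.917845.
East component: ΔE = −sin λ·ΔX + cos λ·ΔY = −(-0.396940)(49.7) + (-0.917845)(44.6) = -21.21 m.
1° of latitude spans πR/180 = 111177 m; at latitude φ, 1° of longitude spans that × cos φ = 86813.9 m, so Δλ = -21.21 / 86813.9 × 3600 = -0.879″.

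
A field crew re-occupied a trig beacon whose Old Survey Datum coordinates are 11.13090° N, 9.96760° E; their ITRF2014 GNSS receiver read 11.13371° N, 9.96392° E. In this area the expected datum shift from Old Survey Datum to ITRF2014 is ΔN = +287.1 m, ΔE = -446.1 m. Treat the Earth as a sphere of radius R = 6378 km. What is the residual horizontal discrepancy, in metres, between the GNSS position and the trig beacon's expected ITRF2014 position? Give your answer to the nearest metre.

51 m

Observed coordinate differences: Δφ = +0.00281°, Δλ = -0.00368°.
Converting to metres (1° lat = 111317 m, cos φ = 0.981189): observed ΔN = 312.8 m, observed ΔE = -401.9 m.
Subtracting the expected shift leaves a residual of 312.8 − (287.1) = 25.7 m north and -401.9 − (-446.1) = 44.2 m east.
Residual distance = √(25.7² + 44.2²) = 51.1 m.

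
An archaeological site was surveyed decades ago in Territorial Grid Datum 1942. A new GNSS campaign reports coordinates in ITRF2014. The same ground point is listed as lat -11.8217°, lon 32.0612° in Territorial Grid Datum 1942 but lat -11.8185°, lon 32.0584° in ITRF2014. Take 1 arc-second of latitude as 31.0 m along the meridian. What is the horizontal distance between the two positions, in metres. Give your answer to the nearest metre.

Δφ = -11.8185° − -11.8217° = +0.0032°; Δλ = 32.0584° − 32.0612° = -0.0028°.
1° of latitude = 3600 × 31.00 = 111600 m.
ΔN = Δφ × 111600 = 357.1 m; ΔE = Δλ × 111600 × cos(-11.8217°) = -0.0028 × 111600 × 0.978790 = -305.9 m.
Distance = √(ΔE² + ΔN²) = √((-305.9)² + 357.1²) = 470.2 m.

470 m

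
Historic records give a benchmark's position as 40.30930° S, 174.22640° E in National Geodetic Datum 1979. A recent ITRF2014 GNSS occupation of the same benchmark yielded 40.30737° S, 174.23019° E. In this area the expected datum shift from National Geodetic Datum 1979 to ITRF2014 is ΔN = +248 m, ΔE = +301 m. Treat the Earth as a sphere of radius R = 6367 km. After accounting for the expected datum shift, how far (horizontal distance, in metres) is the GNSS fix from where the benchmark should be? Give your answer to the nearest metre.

Observed coordinate differences: Δφ = +0.00193°, Δλ = +0.00379°.
Converting to metres (1° lat = 111125 m, cos φ = 0.762563): observed ΔN = 214.5 m, observed ΔE = 321.2 m.
Subtracting the expected shift leaves a residual of 214.5 − (248) = -33.5 m north and 321.2 − (301) = 20.2 m east.
Residual distance = √((-33.5)² + 20.2²) = 39.1 m.

39 m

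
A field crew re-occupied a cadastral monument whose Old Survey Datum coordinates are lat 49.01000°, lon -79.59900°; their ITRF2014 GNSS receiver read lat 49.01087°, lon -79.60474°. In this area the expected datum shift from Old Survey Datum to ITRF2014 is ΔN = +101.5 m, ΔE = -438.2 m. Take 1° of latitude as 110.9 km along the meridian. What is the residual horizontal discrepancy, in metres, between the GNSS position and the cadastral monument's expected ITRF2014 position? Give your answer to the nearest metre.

21 m

Observed coordinate differences: Δφ = +0.00087°, Δλ = -0.00574°.
Converting to metres (1° lat = 110900 m, cos φ = 0.655927): observed ΔN = 96.5 m, observed ΔE = -417.5 m.
Subtracting the expected shift leaves a residual of 96.5 − (101.5) = -5.0 m north and -417.5 − (-438.2) = 20.7 m east.
Residual distance = √((-5.0)² + 20.7²) = 21.3 m.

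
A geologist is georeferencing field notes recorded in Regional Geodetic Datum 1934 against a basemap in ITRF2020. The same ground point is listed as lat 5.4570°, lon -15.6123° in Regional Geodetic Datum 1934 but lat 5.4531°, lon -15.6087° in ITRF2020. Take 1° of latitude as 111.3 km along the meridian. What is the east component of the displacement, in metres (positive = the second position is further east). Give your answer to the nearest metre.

ΔE = 399 m

Δφ = 5.4531° − 5.4570° = -0.0039°; Δλ = -15.6087° − -15.6123° = +0.0036°.
ΔN = Δφ × 111300 = -434.1 m; ΔE = Δλ × 111300 × cos(5.4570°) = +0.0036 × 111300 × 0.995468 = 398.9 m.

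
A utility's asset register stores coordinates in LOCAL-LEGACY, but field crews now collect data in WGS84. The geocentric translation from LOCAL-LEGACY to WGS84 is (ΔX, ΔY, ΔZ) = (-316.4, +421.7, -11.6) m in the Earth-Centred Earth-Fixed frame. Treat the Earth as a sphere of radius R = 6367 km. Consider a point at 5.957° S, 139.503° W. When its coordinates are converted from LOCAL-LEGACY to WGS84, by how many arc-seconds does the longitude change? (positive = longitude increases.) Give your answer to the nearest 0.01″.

sin φ = -0.103782, cos φ = 0.994600, sin λ = -0.649408, cos λ = -0.760440.
East component: ΔE = −sin λ·ΔX + cos λ·ΔY = −(-0.649408)(-316.4) + (-0.760440)(421.7) = -526.15 m.
1° of latitude spans πR/180 = 111125 m; at latitude φ, 1° of longitude spans that × cos φ = 110525.0 m, so Δλ = -526.15 / 110525.0 × 3600 = -17.138″.

Δλ = -17.14″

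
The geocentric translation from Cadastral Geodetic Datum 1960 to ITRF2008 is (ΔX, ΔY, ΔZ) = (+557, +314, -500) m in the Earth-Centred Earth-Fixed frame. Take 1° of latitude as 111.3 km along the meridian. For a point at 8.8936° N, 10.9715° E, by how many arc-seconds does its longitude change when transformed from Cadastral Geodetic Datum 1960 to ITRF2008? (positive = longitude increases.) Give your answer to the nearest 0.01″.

sin φ = 0.154600, cos φ = 0.987977, sin λ = 0.190321, cos λ = 0.981722.
East component: ΔE = −sin λ·ΔX + cos λ·ΔY = −(0.190321)(557) + (0.981722)(314) = 202.25 m.
1° of latitude spans 111300 m; at latitude φ, 1° of longitude spans that × cos φ = 109961.9 m, so Δλ = 202.25 / 109961.9 × 3600 = 6.621″.

Δλ = 6.62″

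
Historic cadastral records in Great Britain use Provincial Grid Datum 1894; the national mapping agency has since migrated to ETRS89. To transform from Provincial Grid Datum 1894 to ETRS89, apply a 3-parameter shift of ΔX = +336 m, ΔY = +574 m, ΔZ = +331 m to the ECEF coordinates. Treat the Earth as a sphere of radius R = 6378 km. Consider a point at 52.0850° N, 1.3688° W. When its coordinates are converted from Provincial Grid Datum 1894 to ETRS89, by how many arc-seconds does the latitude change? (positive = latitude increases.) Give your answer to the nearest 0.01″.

Δφ = -1.64″

sin φ = 0.788923, cos φ = 0.614492, sin λ = -0.023888, cos λ = 0.999715.
North component: ΔN = −sin φ cos λ·ΔX − sin φ sin λ·ΔY + cos φ·ΔZ = −(0.788923)(0.999715)(336) − (0.788923)(-0.023888)(574) + (0.614492)(331) = -50.79 m.
1° of latitude spans πR/180 = 111317 m, so Δφ = -50.79 / 111317 × 3600 = -1.642″.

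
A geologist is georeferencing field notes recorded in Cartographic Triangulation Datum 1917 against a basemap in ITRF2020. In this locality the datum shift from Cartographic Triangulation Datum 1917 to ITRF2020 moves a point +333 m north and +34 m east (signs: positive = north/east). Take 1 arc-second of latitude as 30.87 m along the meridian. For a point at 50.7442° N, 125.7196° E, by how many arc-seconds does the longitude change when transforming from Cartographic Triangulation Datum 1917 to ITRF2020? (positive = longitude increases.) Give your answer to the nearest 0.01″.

At latitude 50.7442°, cos φ = 0.632784.
1″ of longitude at this latitude = 30.87 × cos φ = 19.5340 m, so Δλ = 34.0 / 19.5340 = 1.741″.

Δλ = 1.74″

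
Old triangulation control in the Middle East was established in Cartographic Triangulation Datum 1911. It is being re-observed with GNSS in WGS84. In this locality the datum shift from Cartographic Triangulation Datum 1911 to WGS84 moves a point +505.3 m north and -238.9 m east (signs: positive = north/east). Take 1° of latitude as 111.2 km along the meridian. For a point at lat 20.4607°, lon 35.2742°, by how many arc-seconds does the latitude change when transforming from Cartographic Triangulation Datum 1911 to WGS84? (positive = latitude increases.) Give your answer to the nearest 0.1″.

Δφ = 16.4″

1° of latitude = 111.2 km, so Δφ = 505.3 / 111200 = 0.0045441° = 16.359″.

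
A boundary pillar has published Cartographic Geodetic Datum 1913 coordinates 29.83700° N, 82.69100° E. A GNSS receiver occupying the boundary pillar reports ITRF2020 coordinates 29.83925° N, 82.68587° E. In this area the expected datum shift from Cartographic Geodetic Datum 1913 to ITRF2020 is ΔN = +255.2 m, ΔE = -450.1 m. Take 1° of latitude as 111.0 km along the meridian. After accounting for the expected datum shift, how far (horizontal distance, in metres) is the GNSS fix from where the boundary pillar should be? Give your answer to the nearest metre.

44 m

Observed coordinate differences: Δφ = +0.00225°, Δλ = -0.00513°.
Converting to metres (1° lat = 111000 m, cos φ = 0.867444): observed ΔN = 249.8 m, observed ΔE = -493.9 m.
Subtracting the expected shift leaves a residual of 249.8 − (255.2) = -5.4 m north and -493.9 − (-450.1) = -43.8 m east.
Residual distance = √((-5.4)² + (-43.8)²) = 44.2 m.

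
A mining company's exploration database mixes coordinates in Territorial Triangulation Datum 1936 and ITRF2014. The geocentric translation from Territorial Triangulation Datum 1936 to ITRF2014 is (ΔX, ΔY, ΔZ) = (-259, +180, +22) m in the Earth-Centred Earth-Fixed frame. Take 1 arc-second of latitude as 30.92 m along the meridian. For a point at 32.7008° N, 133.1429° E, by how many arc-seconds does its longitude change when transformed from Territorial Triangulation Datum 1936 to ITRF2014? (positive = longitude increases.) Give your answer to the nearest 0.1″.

Δλ = 2.5″

sin φ = 0.540252, cos φ = 0.841503, sin λ = 0.729650, cos λ = -0.683820.
East component: ΔE = −sin λ·ΔX + cos λ·ΔY = −(0.729650)(-259) + (-0.683820)(180) = 65.89 m.
1° of latitude spans 3600 × 30.92 = 111312 m; at latitude φ, 1° of longitude spans that × cos φ = 93669.4 m, so Δλ = 65.89 / 93669.4 × 3600 = 2.532″.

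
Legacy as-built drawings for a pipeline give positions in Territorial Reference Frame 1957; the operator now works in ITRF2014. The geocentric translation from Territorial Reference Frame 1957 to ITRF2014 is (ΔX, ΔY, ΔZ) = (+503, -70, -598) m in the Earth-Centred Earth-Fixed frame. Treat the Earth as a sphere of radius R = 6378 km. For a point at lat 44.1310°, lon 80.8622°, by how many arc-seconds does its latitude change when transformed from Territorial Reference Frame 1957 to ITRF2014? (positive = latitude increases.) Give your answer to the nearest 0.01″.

Δφ = -14.12″

sin φ = 0.696301, cos φ = 0.717750, sin λ = 0.987309, cos λ = 0.158809.
North component: ΔN = −sin φ cos λ·ΔX − sin φ sin λ·ΔY + cos φ·ΔZ = −(0.696301)(0.158809)(503) − (0.696301)(0.987309)(-70) + (0.717750)(-598) = -436.71 m.
1° of latitude spans πR/180 = 111317 m, so Δφ = -436.71 / 111317 × 3600 = -14.123″.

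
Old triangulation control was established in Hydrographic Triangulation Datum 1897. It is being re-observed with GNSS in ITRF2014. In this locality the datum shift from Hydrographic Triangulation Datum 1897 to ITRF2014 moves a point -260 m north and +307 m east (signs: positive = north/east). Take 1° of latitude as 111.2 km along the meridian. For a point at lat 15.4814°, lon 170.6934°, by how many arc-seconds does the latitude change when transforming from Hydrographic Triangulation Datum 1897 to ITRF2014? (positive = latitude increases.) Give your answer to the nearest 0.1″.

Δφ = -8.4″

1° of latitude = 111.2 km, so Δφ = -260.0 / 111200 = -0.0023381° = -8.417″.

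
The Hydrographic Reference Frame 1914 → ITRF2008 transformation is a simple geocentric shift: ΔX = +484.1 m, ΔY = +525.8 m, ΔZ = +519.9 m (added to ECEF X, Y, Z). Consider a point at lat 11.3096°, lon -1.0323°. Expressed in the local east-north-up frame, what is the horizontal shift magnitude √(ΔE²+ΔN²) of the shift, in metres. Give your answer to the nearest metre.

678 m

At φ = 11.3096°, λ = -1.0323°: sin φ = 0.196110, cos φ = 0.980582, sin λ = -0.018016, cos λ = 0.999838.
ΔE = −sin λ·ΔX + cos λ·ΔY = −(-0.018016)·(484.1) + (0.999838)·(525.8) = 534.44 m.
ΔN = −sin φ cos λ·ΔX − sin φ sin λ·ΔY + cos φ·ΔZ = −(0.196110)(0.999838)(484.1) − (0.196110)(-0.018016)(525.8) + (0.980582)(519.9) = 416.74 m.
Horizontal magnitude = √(ΔE² + ΔN²) = √(534.44² + 416.74²) = 677.71 m.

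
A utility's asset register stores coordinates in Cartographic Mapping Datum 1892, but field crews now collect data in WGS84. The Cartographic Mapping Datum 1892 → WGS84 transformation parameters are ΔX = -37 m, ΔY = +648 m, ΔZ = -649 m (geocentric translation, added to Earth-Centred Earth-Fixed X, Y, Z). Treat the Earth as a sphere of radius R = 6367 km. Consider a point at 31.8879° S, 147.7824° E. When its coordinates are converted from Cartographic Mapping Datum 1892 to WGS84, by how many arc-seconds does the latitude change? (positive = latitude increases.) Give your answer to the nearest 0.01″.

Δφ = -11.40″

sin φ = -0.528259, cos φ = 0.849083, sin λ = 0.533136, cos λ = -0.846029.
North component: ΔN = −sin φ cos λ·ΔX − sin φ sin λ·ΔY + cos φ·ΔZ = −(-0.528259)(-0.846029)(-37) − (-0.528259)(0.533136)(648) + (0.849083)(-649) = -352.02 m.
1° of latitude spans πR/180 = 111125 m, so Δφ = -352.02 / 111125 × 3600 = -11.404″.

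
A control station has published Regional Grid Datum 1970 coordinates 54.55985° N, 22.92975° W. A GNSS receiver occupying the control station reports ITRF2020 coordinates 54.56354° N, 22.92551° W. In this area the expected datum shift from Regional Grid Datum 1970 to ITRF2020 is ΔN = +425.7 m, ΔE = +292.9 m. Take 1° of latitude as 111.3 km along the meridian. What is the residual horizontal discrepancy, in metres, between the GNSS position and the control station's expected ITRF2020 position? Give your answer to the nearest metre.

Observed coordinate differences: Δφ = +0.00369°, Δλ = +0.00424°.
Converting to metres (1° lat = 111300 m, cos φ = 0.579852): observed ΔN = 410.7 m, observed ΔE = 273.6 m.
Subtracting the expected shift leaves a residual of 410.7 − (425.7) = -15.0 m north and 273.6 − (292.9) = -19.3 m east.
Residual distance = √((-15.0)² + (-19.3)²) = 24.4 m.

24 m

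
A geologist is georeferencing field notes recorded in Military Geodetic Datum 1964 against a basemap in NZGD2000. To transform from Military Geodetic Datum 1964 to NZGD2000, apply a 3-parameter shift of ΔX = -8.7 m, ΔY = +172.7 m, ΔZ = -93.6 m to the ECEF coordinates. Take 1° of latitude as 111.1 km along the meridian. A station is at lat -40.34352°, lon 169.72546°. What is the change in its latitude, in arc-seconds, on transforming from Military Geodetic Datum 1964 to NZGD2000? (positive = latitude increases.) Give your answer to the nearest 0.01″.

sin φ = -0.647369, cos φ = 0.762177, sin λ = 0.178365, cos λ = -0.983964.
North component: ΔN = −sin φ cos λ·ΔX − sin φ sin λ·ΔY + cos φ·ΔZ = −(-0.647369)(-0.983964)(-8.7) − (-0.647369)(0.178365)(172.7) + (0.762177)(-93.6) = -45.86 m.
1° of latitude spans 111100 m, so Δφ = -45.86 / 111100 × 3600 = -1.486″.

Δφ = -1.49″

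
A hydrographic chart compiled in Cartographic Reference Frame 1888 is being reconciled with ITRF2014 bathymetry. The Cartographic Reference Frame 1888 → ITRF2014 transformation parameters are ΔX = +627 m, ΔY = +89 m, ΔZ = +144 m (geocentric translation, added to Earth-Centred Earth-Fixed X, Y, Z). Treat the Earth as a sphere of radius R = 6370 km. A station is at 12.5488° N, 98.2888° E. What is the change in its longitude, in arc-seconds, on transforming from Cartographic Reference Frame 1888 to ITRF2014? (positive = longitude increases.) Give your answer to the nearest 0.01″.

sin φ = 0.217271, cos φ = 0.976111, sin λ = 0.989554, cos λ = -0.144163.
East component: ΔE = −sin λ·ΔX + cos λ·ΔY = −(0.989554)(627) + (-0.144163)(89) = -633.28 m.
1° of latitude spans πR/180 = 111177 m; at latitude φ, 1° of longitude spans that × cos φ = 108521.6 m, so Δλ = -633.28 / 108521.6 × 3600 = -21.008″.

Δλ = -21.01″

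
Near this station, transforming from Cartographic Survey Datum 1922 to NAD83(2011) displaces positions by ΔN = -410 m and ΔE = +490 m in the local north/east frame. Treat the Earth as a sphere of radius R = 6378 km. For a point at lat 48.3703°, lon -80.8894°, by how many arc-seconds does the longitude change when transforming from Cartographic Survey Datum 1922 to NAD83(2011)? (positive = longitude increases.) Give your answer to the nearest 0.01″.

Δλ = 23.85″

At latitude 48.3703°, cos φ = 0.664314.
One radian of longitude at latitude φ spans R cos φ, so Δλ = ΔE / (R cos φ) = 490.0 / (6378000 × 0.664314) = 1.1565e-04 rad = 23.854″.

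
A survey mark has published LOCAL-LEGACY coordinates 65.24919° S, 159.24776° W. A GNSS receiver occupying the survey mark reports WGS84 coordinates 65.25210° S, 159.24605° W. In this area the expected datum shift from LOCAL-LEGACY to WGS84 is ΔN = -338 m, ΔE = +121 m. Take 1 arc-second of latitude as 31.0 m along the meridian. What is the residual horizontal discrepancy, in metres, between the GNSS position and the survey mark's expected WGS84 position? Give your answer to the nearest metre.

43 m

Observed coordinate differences: Δφ = -0.00291°, Δλ = +0.00171°.
Converting to metres (1° lat = 111600 m, cos φ = 0.418673): observed ΔN = -324.8 m, observed ΔE = 79.9 m.
Subtracting the expected shift leaves a residual of -324.8 − (-338) = 13.2 m north and 79.9 − (121) = -41.1 m east.
Residual distance = √(13.2² + (-41.1)²) = 43.2 m.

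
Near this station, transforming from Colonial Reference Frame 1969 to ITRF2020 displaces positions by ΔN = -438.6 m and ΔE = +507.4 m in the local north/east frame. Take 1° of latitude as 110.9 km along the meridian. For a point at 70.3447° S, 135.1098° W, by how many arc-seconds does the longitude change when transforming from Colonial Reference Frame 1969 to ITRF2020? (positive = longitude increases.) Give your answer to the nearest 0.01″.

Δλ = 48.97″

At latitude -70.3447°, cos φ = 0.336361.
1° of longitude at this latitude = 110.9 × cos φ = 37.30 km, so Δλ = 507.4 / 37302.4 = 0.0136023° = 48.968″.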